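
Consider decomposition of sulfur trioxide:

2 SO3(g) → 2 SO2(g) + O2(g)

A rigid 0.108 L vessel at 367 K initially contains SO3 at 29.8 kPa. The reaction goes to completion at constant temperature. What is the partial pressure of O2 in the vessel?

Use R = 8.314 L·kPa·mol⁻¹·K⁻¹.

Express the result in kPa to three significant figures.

n(SO3)₀ = PV/RT = (29.8 × 0.108) / (8.314 × 367) = 0.001055 mol
n(O2) = (1/2) × 0.001055 = 0.0005275 mol
P(O2) = nRT/V = 0.0005275 × 8.314 × 367 / 0.108 = 14.90 kPa

14.9 kPa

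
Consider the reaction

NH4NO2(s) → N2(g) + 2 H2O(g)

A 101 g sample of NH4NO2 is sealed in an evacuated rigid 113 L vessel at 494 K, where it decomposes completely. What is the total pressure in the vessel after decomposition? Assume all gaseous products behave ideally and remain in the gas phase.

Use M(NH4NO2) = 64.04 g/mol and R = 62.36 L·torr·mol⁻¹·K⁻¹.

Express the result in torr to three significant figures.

n(NH4NO2) = 101 / 64.04 = 1.577 mol
n(gas produced) = (3/1) × 1.577 = 4.731 mol
P = nRT/V = 4.731 × 62.36 × 494 / 113 = 1290 torr

1290 torr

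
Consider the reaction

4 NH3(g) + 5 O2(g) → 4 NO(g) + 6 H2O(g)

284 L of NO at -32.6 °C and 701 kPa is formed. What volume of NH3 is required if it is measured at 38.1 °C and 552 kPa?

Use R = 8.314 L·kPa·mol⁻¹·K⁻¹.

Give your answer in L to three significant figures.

n(NO) = PV/RT = (701 × 284) / (8.314 × 240.55) = 99.55 mol
n(NH3) = (4/4) × 99.55 = 99.55 mol
V = nRT/P = 99.55 × 8.314 × 311.25 / 552 = 466.7 L

467 L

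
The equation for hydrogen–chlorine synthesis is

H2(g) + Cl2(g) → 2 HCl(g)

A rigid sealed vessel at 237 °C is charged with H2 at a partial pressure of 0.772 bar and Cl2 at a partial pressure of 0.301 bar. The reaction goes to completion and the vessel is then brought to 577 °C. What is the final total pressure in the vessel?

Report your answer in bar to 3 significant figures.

Because the vessel is rigid and T is held at 237 °C, work the stoichiometry in partial pressures (P_i = n_iRT/V).
P(Cl2) required for 0.772 bar of H2 = (1/1) × 0.772 = 0.7720 bar; available 0.301 bar, so Cl2 is limiting.
P(H2) remaining = 0.772 − (1/1) × 0.301 = 0.4710 bar
P(gaseous products) = (2)/1 × 0.301 = 0.6020 bar
P_total at 237 °C = 0.4710 + 0.6020 = 1.073 bar
Scaling to 577 °C: P = 1.073 × 850.15/510.15 = 1.788 bar

1.79 bar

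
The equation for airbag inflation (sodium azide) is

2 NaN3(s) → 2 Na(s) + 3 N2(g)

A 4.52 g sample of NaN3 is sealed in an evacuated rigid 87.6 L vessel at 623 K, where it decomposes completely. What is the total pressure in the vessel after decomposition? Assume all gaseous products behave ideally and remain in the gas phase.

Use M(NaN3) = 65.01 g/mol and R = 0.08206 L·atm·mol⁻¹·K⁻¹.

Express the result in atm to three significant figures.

n(NaN3) = 4.52 / 65.01 = 0.06953 mol
n(gas produced) = (3/2) × 0.06953 = 0.1043 mol
P = nRT/V = 0.1043 × 0.08206 × 623 / 87.6 = 0.06087 atm

0.0609 atm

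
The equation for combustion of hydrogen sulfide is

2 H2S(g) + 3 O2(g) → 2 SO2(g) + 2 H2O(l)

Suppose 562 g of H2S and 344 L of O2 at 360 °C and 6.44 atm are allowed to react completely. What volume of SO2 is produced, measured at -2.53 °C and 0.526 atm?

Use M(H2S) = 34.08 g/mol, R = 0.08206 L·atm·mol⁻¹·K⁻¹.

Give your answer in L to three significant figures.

n(H2S) = 562 / 34.08 = 16.49 mol
n(O2) = PV/RT = (6.44 × 344) / (0.08206 × 633.15) = 42.64 mol
For 16.49 mol H2S, stoichiometry requires (3/2) × 16.49 = 24.73 mol O2; 42.64 mol is available, so H2S is limiting.
n(SO2) = (2/2) × 16.49 = 16.49 mol
V(SO2) = nRT/P = 16.49 × 0.08206 × 270.62 / 0.526 = 696.2 L

696 L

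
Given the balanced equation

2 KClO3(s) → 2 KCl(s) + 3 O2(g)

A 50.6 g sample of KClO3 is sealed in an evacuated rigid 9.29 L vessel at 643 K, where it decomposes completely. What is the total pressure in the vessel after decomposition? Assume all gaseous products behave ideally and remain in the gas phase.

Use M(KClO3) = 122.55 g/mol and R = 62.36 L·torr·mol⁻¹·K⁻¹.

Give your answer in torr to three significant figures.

n(KClO3) = 50.6 / 122.55 = 0.4129 mol
n(gas produced) = (3/2) × 0.4129 = 0.6193 mol
P = nRT/V = 0.6193 × 62.36 × 643 / 9.29 = 2673 torr

2670 torr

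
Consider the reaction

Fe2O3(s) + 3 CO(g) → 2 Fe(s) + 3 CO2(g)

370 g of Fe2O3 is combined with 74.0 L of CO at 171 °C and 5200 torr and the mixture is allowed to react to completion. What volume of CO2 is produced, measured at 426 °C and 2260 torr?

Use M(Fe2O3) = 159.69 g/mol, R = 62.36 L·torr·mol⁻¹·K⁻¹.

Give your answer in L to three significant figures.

n(Fe2O3) = 370 / 159.69 = 2.317 mol
n(CO) = PV/RT = (5200 × 74.0) / (62.36 × 444.15) = 13.89 mol
For 2.317 mol Fe2O3, stoichiometry requires (3/1) × 2.317 = 6.951 mol CO; 13.89 mol is available, so Fe2O3 is limiting.
n(CO2) = (3/1) × 2.317 = 6.951 mol
V(CO2) = nRT/P = 6.951 × 62.36 × 699.15 / 2260 = 134.1 L

134 L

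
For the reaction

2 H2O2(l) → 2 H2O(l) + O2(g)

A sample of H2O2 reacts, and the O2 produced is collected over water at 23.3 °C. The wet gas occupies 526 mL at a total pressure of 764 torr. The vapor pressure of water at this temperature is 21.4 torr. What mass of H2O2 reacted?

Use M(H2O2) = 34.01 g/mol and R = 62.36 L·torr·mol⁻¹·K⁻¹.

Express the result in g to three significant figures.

P(O2) = 764 − 21.4 = 742.6 torr
n(O2) = PV/RT = (742.6 × 0.5260) / (62.36 × 296.45) = 0.02113 mol
n(H2O2) = (2/1) × 0.02113 = 0.04226 mol
m(H2O2) = 0.04226 × 34.01 = 1.437 g

1.44 g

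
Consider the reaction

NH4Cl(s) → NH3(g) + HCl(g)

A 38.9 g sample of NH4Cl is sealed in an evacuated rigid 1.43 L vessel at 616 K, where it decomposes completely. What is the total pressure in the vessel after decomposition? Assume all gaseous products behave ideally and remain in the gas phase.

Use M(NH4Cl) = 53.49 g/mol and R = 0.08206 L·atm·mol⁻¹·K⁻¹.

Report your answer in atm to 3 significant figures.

51.4 atm

n(NH4Cl) = 38.9 / 53.49 = 0.7272 mol
n(gas produced) = (2/1) × 0.7272 = 1.454 mol
P = nRT/V = 1.454 × 0.08206 × 616 / 1.43 = 51.40 atm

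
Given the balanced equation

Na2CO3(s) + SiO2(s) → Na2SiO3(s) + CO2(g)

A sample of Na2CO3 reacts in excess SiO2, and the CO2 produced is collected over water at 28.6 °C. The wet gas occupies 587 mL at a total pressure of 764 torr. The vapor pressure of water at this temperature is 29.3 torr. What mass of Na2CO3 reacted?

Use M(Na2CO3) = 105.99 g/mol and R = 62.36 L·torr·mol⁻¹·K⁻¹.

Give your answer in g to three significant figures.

P(CO2) = 764 − 29.3 = 734.7 torr
n(CO2) = PV/RT = (734.7 × 0.5870) / (62.36 × 301.75) = 0.02292 mol
n(Na2CO3) = (1/1) × 0.02292 = 0.02292 mol
m(Na2CO3) = 0.02292 × 105.99 = 2.429 g

2.43 g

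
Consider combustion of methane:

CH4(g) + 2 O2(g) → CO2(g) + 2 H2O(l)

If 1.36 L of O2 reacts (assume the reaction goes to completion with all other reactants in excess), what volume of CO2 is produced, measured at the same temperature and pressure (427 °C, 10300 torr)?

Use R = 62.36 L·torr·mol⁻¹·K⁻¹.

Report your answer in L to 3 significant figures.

0.680 L

At constant T and P, gas volumes are in the mole ratio: V(CO2) = (1/2) × 1.36 = 0.6800 L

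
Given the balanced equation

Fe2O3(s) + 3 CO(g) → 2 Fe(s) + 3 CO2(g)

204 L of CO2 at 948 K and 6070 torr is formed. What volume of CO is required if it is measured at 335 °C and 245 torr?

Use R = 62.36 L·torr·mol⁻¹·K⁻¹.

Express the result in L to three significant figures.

3240 L

n(CO2) = PV/RT = (6070 × 204) / (62.36 × 948) = 20.95 mol
n(CO) = (3/3) × 20.95 = 20.95 mol
V = nRT/P = 20.95 × 62.36 × 608.15 / 245 = 3243 L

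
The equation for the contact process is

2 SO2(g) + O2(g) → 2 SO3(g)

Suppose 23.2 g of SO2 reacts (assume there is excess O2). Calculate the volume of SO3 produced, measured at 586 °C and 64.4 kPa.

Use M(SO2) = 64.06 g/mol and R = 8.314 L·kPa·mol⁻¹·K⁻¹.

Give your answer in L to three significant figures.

n(SO2) = 23.20 / 64.06 = 0.3622 mol
n(SO3) = (2/2) × 0.3622 = 0.3622 mol
V = nRT/P = 0.3622 × 8.314 × 859.15 / 64.4 = 40.17 L

40.2 L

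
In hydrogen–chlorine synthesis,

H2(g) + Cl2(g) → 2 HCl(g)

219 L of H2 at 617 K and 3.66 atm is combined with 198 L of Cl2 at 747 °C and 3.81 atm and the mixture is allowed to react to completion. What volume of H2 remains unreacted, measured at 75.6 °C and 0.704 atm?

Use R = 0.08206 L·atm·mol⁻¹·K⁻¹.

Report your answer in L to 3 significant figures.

n(H2) = PV/RT = (3.66 × 219) / (0.08206 × 617) = 15.83 mol
n(Cl2) = PV/RT = (3.81 × 198) / (0.08206 × 1020.15) = 9.011 mol
For 15.83 mol H2, stoichiometry requires (1/1) × 15.83 = 15.83 mol Cl2; 9.011 mol is available, so Cl2 is limiting.
n(H2) consumed = (1/1) × 9.011 = 9.011 mol; remaining = 15.83 − 9.011 = 6.819 mol
V(H2) = nRT/P = 6.819 × 0.08206 × 348.75 / 0.704 = 277.2 L

277 L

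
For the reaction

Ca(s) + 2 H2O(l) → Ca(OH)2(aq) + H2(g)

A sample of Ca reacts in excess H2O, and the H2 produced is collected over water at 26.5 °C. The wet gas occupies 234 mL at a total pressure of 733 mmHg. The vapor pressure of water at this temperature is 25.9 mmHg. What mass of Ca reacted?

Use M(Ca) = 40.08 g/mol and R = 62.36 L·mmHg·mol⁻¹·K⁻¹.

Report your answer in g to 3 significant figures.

0.355 g

P(H2) = 733 − 25.9 = 707.1 mmHg
n(H2) = PV/RT = (707.1 × 0.2340) / (62.36 × 299.65) = 0.008855 mol
n(Ca) = (1/1) × 0.008855 = 0.008855 mol
m(Ca) = 0.008855 × 40.08 = 0.3549 g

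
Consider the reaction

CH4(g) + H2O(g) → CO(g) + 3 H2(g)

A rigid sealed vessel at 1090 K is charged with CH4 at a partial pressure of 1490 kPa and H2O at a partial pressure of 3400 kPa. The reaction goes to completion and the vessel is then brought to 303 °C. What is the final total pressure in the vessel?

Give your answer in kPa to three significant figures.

4160 kPa

Because the vessel is rigid and T is held at 1090 K, work the stoichiometry in partial pressures (P_i = n_iRT/V).
P(H2O) required for 1490 kPa of CH4 = (1/1) × 1490 = 1490 kPa; available 3400 kPa, so CH4 is limiting.
P(H2O) remaining = 3400 − (1/1) × 1490 = 1910 kPa
P(gaseous products) = (1+3)/1 × 1490 = 5960 kPa
P_total at 1090 K = 1910 + 5960 = 7870 kPa
Scaling to 303 °C: P = 7870 × 576.15/1090 = 4160 kPa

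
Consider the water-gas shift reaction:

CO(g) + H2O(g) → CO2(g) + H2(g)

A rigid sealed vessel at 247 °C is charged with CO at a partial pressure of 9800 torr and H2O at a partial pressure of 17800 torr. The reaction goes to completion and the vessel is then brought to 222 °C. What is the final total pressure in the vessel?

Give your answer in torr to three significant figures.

26300 torr

At constant V, partial pressures at 247 °C are proportional to moles, so apply stoichiometry directly to pressures.
P(H2O) required for 9800 torr of CO = (1/1) × 9800 = 9800 torr; available 17800 torr, so CO is limiting.
P(H2O) remaining = 17800 − (1/1) × 9800 = 8000 torr
P(gaseous products) = (1+1)/1 × 9800 = 19600 torr
P_total at 247 °C = 8000 + 19600 = 27600 torr
Scaling to 222 °C: P = 27600 × 495.15/520.15 = 26270 torr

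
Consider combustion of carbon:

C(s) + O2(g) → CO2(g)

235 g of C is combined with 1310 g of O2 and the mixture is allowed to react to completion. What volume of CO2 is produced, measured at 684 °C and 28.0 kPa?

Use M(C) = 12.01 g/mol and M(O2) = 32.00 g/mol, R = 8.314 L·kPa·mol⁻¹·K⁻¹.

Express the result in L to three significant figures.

n(C) = 235 / 12.01 = 19.57 mol
n(O2) = 1310 / 32.00 = 40.94 mol
For 19.57 mol C, stoichiometry requires (1/1) × 19.57 = 19.57 mol O2; 40.94 mol is available, so C is limiting.
n(CO2) = (1/1) × 19.57 = 19.57 mol
V(CO2) = nRT/P = 19.57 × 8.314 × 957.15 / 28.0 = 5562 L

5560 L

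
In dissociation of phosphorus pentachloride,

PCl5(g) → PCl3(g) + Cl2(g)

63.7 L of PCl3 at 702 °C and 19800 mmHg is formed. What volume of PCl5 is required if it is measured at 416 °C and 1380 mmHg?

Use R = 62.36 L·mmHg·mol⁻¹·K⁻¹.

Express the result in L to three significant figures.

n(PCl3) = PV/RT = (19800 × 63.7) / (62.36 × 975.15) = 20.74 mol
n(PCl5) = (1/1) × 20.74 = 20.74 mol
V = nRT/P = 20.74 × 62.36 × 689.15 / 1380 = 645.9 L

646 L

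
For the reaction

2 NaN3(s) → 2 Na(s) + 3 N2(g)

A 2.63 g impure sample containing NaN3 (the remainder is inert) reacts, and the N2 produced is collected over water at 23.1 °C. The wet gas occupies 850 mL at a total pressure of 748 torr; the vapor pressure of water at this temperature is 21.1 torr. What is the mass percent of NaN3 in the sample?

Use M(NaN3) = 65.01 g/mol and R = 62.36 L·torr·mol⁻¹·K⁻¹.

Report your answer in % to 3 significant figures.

P(N2) = 748 − 21.1 = 726.9 torr
n(N2) = PV/RT = (726.9 × 0.8500) / (62.36 × 296.25) = 0.03344 mol
n(NaN3) = (2/3) × 0.03344 = 0.02229 mol
m(NaN3) = 0.02229 × 65.01 = 1.449 g
%NaN3 = 1.449 / 2.63 × 100 = 55.10%

55.1 %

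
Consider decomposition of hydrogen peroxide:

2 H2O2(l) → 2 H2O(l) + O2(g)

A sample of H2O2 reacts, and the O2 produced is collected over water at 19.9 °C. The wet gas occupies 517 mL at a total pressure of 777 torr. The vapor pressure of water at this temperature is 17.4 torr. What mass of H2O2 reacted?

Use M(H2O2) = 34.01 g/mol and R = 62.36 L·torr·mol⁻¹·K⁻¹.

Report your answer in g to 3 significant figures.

P(O2) = 777 − 17.4 = 759.6 torr
n(O2) = PV/RT = (759.6 × 0.5170) / (62.36 × 293.05) = 0.02149 mol
n(H2O2) = (2/1) × 0.02149 = 0.04298 mol
m(H2O2) = 0.04298 × 34.01 = 1.462 g

1.46 g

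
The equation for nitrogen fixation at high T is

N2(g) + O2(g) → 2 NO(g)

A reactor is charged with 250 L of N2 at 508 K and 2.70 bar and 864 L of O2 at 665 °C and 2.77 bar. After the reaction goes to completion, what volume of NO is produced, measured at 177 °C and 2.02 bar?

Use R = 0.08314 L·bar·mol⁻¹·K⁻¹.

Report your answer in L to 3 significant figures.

n(N2) = PV/RT = (2.70 × 250) / (0.08314 × 508) = 15.98 mol
n(O2) = PV/RT = (2.77 × 864) / (0.08314 × 938.15) = 30.68 mol
For 15.98 mol N2, stoichiometry requires (1/1) × 15.98 = 15.98 mol O2; 30.68 mol is available, so N2 is limiting.
n(NO) = (2/1) × 15.98 = 31.96 mol
V(NO) = nRT/P = 31.96 × 0.08314 × 450.15 / 2.02 = 592.1 L

592 L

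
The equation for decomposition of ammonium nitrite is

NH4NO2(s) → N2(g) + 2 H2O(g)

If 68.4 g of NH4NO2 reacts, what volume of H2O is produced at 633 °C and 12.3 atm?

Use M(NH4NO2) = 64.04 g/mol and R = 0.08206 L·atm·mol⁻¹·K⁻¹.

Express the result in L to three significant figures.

n(NH4NO2) = 68.40 / 64.04 = 1.068 mol
n(H2O) = (2/1) × 1.068 = 2.136 mol
V = nRT/P = 2.136 × 0.08206 × 906.15 / 12.3 = 12.91 L

12.9 L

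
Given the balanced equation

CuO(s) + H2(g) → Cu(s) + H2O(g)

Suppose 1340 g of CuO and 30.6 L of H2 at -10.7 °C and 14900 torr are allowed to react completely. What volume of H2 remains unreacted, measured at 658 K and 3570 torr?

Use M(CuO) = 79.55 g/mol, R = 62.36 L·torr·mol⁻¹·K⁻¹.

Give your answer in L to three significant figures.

127 L

n(CuO) = 1340 / 79.55 = 16.84 mol
n(H2) = PV/RT = (14900 × 30.6) / (62.36 × 262.45) = 27.86 mol
For 16.84 mol CuO, stoichiometry requires (1/1) × 16.84 = 16.84 mol H2; 27.86 mol is available, so CuO is limiting.
n(H2) consumed = (1/1) × 16.84 = 16.84 mol; remaining = 27.86 − 16.84 = 11.02 mol
V(H2) = nRT/P = 11.02 × 62.36 × 658 / 3570 = 126.7 L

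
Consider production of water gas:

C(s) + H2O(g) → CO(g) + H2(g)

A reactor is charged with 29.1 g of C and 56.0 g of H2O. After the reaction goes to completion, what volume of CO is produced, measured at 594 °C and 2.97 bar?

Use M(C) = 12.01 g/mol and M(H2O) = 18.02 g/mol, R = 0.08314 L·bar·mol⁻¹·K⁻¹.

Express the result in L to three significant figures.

n(C) = 29.1 / 12.01 = 2.423 mol
n(H2O) = 56.0 / 18.02 = 3.108 mol
For 2.423 mol C, stoichiometry requires (1/1) × 2.423 = 2.423 mol H2O; 3.108 mol is available, so C is limiting.
n(CO) = (1/1) × 2.423 = 2.423 mol
V(CO) = nRT/P = 2.423 × 0.08314 × 867.15 / 2.97 = 58.82 L

58.8 L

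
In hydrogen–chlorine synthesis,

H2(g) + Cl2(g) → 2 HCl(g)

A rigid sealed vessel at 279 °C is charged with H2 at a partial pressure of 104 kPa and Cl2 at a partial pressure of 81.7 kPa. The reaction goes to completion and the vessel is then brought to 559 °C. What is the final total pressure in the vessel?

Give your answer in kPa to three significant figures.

At constant V, partial pressures at 279 °C are proportional to moles, so apply stoichiometry directly to pressures.
P(Cl2) required for 104 kPa of H2 = (1/1) × 104 = 104.0 kPa; available 81.7 kPa, so Cl2 is limiting.
P(H2) remaining = 104 − (1/1) × 81.7 = 22.30 kPa
P(gaseous products) = (2)/1 × 81.7 = 163.4 kPa
P_total at 279 °C = 22.30 + 163.4 = 185.7 kPa
Scaling to 559 °C: P = 185.7 × 832.15/552.15 = 279.9 kPa

280 kPa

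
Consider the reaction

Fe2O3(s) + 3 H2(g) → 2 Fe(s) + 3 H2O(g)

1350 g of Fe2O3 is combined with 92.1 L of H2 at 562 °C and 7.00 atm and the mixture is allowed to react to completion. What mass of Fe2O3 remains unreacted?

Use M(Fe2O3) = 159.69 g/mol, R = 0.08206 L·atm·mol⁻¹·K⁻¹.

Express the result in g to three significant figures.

849 g

n(Fe2O3) = 1350 / 159.69 = 8.454 mol
n(H2) = PV/RT = (7.00 × 92.1) / (0.08206 × 835.15) = 9.407 mol
For 8.454 mol Fe2O3, stoichiometry requires (3/1) × 8.454 = 25.36 mol H2; 9.407 mol is available, so H2 is limiting.
n(Fe2O3) consumed = (1/3) × 9.407 = 3.136 mol; remaining = 8.454 − 3.136 = 5.318 mol
m(Fe2O3) = 5.318 × 159.69 = 849.2 g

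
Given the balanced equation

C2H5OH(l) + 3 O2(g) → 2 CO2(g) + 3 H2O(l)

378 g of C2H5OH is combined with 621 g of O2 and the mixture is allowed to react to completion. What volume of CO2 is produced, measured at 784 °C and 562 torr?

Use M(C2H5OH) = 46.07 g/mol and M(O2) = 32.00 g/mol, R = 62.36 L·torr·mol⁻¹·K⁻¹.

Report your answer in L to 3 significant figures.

n(C2H5OH) = 378 / 46.07 = 8.205 mol
n(O2) = 621 / 32.00 = 19.41 mol
For 8.205 mol C2H5OH, stoichiometry requires (3/1) × 8.205 = 24.62 mol O2; 19.41 mol is available, so O2 is limiting.
n(CO2) = (2/3) × 19.41 = 12.94 mol
V(CO2) = nRT/P = 12.94 × 62.36 × 1057.15 / 562 = 1518 L

1520 L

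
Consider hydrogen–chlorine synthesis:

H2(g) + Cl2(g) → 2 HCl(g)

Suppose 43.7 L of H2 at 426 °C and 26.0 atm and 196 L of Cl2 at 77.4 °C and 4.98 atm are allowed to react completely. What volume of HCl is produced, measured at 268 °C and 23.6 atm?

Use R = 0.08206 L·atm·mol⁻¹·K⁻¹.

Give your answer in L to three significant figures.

74.5 L

n(H2) = PV/RT = (26.0 × 43.7) / (0.08206 × 699.15) = 19.80 mol
n(Cl2) = PV/RT = (4.98 × 196) / (0.08206 × 350.55) = 33.93 mol
For 19.80 mol H2, stoichiometry requires (1/1) × 19.80 = 19.80 mol Cl2; 33.93 mol is available, so H2 is limiting.
n(HCl) = (2/1) × 19.80 = 39.60 mol
V(HCl) = nRT/P = 39.60 × 0.08206 × 541.15 / 23.6 = 74.51 L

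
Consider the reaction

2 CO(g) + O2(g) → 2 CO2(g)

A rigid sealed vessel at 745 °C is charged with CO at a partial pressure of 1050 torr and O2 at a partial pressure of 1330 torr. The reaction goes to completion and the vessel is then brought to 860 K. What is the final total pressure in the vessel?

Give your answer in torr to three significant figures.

1570 torr

At constant V, partial pressures at 745 °C are proportional to moles, so apply stoichiometry directly to pressures.
P(O2) required for 1050 torr of CO = (1/2) × 1050 = 525.0 torr; available 1330 torr, so CO is limiting.
P(O2) remaining = 1330 − (1/2) × 1050 = 805.0 torr
P(gaseous products) = (2)/2 × 1050 = 1050 torr
P_total at 745 °C = 805.0 + 1050 = 1855 torr
Scaling to 860 K: P = 1855 × 860/1018.15 = 1567 torr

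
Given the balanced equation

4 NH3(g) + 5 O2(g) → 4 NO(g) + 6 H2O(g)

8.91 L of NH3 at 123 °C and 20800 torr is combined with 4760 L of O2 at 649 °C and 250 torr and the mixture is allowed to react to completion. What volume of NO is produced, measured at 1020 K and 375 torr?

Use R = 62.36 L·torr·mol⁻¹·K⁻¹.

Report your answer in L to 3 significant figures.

1270 L

n(NH3) = PV/RT = (20800 × 8.91) / (62.36 × 396.15) = 7.502 mol
n(O2) = PV/RT = (250 × 4760) / (62.36 × 922.15) = 20.69 mol
For 7.502 mol NH3, stoichiometry requires (5/4) × 7.502 = 9.377 mol O2; 20.69 mol is available, so NH3 is limiting.
n(NO) = (4/4) × 7.502 = 7.502 mol
V(NO) = nRT/P = 7.502 × 62.36 × 1020 / 375 = 1272 L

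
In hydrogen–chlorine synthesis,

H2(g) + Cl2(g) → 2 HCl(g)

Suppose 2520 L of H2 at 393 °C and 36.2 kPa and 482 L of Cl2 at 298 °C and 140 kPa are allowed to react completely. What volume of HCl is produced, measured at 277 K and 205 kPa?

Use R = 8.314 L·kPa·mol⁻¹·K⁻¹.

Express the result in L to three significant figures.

n(H2) = PV/RT = (36.2 × 2520) / (8.314 × 666.15) = 16.47 mol
n(Cl2) = PV/RT = (140 × 482) / (8.314 × 571.15) = 14.21 mol
For 16.47 mol H2, stoichiometry requires (1/1) × 16.47 = 16.47 mol Cl2; 14.21 mol is available, so Cl2 is limiting.
n(HCl) = (2/1) × 14.21 = 28.42 mol
V(HCl) = nRT/P = 28.42 × 8.314 × 277 / 205 = 319.3 L

319 L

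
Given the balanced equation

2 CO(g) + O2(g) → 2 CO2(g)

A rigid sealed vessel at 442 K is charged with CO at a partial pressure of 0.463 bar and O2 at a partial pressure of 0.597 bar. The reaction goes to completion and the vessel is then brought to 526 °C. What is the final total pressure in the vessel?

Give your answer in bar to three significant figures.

Because the vessel is rigid and T is held at 442 K, work the stoichiometry in partial pressures (P_i = n_iRT/V).
P(O2) required for 0.463 bar of CO = (1/2) × 0.463 = 0.2315 bar; available 0.597 bar, so CO is limiting.
P(O2) remaining = 0.597 − (1/2) × 0.463 = 0.3655 bar
P(gaseous products) = (2)/2 × 0.463 = 0.4630 bar
P_total at 442 K = 0.3655 + 0.4630 = 0.8285 bar
Scaling to 526 °C: P = 0.8285 × 799.15/442 = 1.498 bar

1.50 bar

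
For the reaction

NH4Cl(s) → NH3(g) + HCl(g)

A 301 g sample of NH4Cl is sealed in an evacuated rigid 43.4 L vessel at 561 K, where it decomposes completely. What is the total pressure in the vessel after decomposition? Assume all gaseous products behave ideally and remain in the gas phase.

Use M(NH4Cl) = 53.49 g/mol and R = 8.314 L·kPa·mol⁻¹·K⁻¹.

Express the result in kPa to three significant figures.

n(NH4Cl) = 301 / 53.49 = 5.627 mol
n(gas produced) = (2/1) × 5.627 = 11.25 mol
P = nRT/V = 11.25 × 8.314 × 561 / 43.4 = 1209 kPa

1210 kPa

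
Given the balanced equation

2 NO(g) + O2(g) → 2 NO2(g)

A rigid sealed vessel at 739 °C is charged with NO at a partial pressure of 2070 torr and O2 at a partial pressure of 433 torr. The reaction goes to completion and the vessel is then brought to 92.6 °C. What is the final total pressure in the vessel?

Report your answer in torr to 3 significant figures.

748 torr

With V and T fixed, P_i ∝ n_i, so the mole ratios apply directly to partial pressures at 739 °C.
P(O2) required for 2070 torr of NO = (1/2) × 2070 = 1035 torr; available 433 torr, so O2 is limiting.
P(NO) remaining = 2070 − (2/1) × 433 = 1204 torr
P(gaseous products) = (2)/1 × 433 = 866.0 torr
P_total at 739 °C = 1204 + 866.0 = 2070 torr
Scaling to 92.6 °C: P = 2070 × 365.75/1012.15 = 748.0 torr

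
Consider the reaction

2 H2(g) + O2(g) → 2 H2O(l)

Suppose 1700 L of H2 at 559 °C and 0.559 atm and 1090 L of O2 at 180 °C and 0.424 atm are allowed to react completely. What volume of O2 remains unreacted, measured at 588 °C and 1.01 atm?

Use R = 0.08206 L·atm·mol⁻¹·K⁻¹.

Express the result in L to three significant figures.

383 L

n(H2) = PV/RT = (0.559 × 1700) / (0.08206 × 832.15) = 13.92 mol
n(O2) = PV/RT = (0.424 × 1090) / (0.08206 × 453.15) = 12.43 mol
For 13.92 mol H2, stoichiometry requires (1/2) × 13.92 = 6.960 mol O2; 12.43 mol is available, so H2 is limiting.
n(O2) consumed = (1/2) × 13.92 = 6.960 mol; remaining = 12.43 − 6.960 = 5.470 mol
V(O2) = nRT/P = 5.470 × 0.08206 × 861.15 / 1.01 = 382.7 L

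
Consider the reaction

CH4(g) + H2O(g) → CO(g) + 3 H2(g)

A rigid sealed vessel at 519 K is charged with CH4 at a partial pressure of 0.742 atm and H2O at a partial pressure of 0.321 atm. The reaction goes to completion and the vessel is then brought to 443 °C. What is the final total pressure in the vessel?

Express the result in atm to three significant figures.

2.35 atm

With V and T fixed, P_i ∝ n_i, so the mole ratios apply directly to partial pressures at 519 K.
P(H2O) required for 0.742 atm of CH4 = (1/1) × 0.742 = 0.7420 atm; available 0.321 atm, so H2O is limiting.
P(CH4) remaining = 0.742 − (1/1) × 0.321 = 0.4210 atm
P(gaseous products) = (1+3)/1 × 0.321 = 1.284 atm
P_total at 519 K = 0.4210 + 1.284 = 1.705 atm
Scaling to 443 °C: P = 1.705 × 716.15/519 = 2.353 atm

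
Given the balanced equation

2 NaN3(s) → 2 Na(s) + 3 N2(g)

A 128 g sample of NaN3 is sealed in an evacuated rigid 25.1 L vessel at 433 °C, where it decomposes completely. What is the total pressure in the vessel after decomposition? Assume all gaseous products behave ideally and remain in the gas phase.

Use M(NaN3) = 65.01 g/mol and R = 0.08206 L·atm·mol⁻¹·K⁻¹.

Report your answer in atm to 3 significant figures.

n(NaN3) = 128 / 65.01 = 1.969 mol
n(gas produced) = (3/2) × 1.969 = 2.954 mol
P = nRT/V = 2.954 × 0.08206 × 706.15 / 25.1 = 6.820 atm

6.82 atm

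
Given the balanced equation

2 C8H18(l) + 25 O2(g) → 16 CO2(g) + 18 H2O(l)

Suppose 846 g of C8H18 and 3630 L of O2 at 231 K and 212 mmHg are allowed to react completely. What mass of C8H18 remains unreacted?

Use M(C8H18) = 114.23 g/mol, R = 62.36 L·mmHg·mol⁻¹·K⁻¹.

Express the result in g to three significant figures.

358 g

n(C8H18) = 846 / 114.23 = 7.406 mol
n(O2) = PV/RT = (212 × 3630) / (62.36 × 231) = 53.42 mol
For 7.406 mol C8H18, stoichiometry requires (25/2) × 7.406 = 92.58 mol O2; 53.42 mol is available, so O2 is limiting.
n(C8H18) consumed = (2/25) × 53.42 = 4.274 mol; remaining = 7.406 − 4.274 = 3.132 mol
m(C8H18) = 3.132 × 114.23 = 357.8 g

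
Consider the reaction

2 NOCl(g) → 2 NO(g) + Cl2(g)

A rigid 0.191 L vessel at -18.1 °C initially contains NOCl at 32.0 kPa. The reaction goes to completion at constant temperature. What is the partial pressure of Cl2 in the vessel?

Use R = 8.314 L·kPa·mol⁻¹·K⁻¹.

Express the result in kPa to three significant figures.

16.0 kPa

n(NOCl)₀ = PV/RT = (32.0 × 0.191) / (8.314 × 255.05) = 0.002882 mol
n(Cl2) = (1/2) × 0.002882 = 0.001441 mol
P(Cl2) = nRT/V = 0.001441 × 8.314 × 255.05 / 0.191 = 16.00 kPa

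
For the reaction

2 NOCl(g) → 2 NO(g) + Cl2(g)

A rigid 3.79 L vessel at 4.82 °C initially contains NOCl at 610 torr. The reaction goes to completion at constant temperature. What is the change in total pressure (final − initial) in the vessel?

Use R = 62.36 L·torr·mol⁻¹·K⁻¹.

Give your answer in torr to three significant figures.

Since T and V are fixed, P_final/P_initial = n_final/n_initial = 3/2.
P_final = (3/2) × 610 = 915.0 torr; ΔP = 915.0 − 610 = 305.0 torr

305 torr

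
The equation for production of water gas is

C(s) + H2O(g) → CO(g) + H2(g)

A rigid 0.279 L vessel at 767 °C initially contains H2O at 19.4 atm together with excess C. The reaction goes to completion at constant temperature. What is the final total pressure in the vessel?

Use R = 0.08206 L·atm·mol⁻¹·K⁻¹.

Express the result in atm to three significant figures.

38.8 atm

Since T and V are fixed, P_final/P_initial = n_final/n_initial = 2/1.
P_final = (2/1) × 19.4 = 38.80 atm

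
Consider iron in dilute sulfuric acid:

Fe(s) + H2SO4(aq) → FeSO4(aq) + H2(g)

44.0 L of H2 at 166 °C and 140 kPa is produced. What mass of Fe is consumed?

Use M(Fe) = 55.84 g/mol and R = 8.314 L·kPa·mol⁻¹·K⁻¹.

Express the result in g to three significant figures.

94.2 g

n(H2) = PV/RT = (140 × 44.0) / (8.314 × 439.15) = 1.687 mol
n(Fe) = (1/1) × 1.687 = 1.687 mol
m(Fe) = 1.687 × 55.84 = 94.20 g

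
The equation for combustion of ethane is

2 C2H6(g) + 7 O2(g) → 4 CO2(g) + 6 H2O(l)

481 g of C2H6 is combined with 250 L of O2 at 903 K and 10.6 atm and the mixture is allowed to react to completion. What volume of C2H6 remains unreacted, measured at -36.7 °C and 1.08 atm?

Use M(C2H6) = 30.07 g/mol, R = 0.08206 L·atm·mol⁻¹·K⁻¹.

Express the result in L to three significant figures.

n(C2H6) = 481 / 30.07 = 16.00 mol
n(O2) = PV/RT = (10.6 × 250) / (0.08206 × 903) = 35.76 mol
For 16.00 mol C2H6, stoichiometry requires (7/2) × 16.00 = 56.00 mol O2; 35.76 mol is available, so O2 is limiting.
n(C2H6) consumed = (2/7) × 35.76 = 10.22 mol; remaining = 16.00 − 10.22 = 5.780 mol
V(C2H6) = nRT/P = 5.780 × 0.08206 × 236.45 / 1.08 = 103.8 L

104 L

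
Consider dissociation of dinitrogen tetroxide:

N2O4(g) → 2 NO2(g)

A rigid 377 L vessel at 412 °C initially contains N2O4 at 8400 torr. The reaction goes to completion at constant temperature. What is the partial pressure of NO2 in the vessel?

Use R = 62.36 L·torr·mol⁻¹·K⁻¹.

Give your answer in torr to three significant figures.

n(N2O4)₀ = PV/RT = (8400 × 377) / (62.36 × 685.15) = 74.12 mol
n(NO2) = (2/1) × 74.12 = 148.2 mol
P(NO2) = nRT/V = 148.2 × 62.36 × 685.15 / 377 = 16800 torr

16800 torr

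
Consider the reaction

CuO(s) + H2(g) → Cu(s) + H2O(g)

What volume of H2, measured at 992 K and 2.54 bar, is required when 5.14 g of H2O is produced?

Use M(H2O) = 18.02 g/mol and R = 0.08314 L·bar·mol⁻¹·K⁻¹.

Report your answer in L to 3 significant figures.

n(H2O) = 5.140 / 18.02 = 0.2852 mol
n(H2) = (1/1) × 0.2852 = 0.2852 mol
V = nRT/P = 0.2852 × 0.08314 × 992 / 2.54 = 9.261 L

9.26 L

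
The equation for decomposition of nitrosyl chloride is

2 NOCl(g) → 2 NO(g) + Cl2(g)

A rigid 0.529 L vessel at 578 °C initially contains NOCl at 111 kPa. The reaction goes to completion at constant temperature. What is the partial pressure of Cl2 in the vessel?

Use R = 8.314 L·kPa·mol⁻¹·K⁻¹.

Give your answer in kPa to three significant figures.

55.5 kPa

n(NOCl)₀ = PV/RT = (111 × 0.529) / (8.314 × 851.15) = 0.008298 mol
n(Cl2) = (1/2) × 0.008298 = 0.004149 mol
P(Cl2) = nRT/V = 0.004149 × 8.314 × 851.15 / 0.529 = 55.50 kPa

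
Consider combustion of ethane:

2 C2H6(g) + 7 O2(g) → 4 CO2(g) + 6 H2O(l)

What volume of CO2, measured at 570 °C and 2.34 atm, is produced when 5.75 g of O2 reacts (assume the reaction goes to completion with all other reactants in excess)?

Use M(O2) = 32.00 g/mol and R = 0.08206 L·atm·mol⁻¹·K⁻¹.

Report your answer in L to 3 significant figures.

n(O2) = 5.750 / 32.00 = 0.1797 mol
n(CO2) = (4/7) × 0.1797 = 0.1027 mol
V = nRT/P = 0.1027 × 0.08206 × 843.15 / 2.34 = 3.037 L

3.04 L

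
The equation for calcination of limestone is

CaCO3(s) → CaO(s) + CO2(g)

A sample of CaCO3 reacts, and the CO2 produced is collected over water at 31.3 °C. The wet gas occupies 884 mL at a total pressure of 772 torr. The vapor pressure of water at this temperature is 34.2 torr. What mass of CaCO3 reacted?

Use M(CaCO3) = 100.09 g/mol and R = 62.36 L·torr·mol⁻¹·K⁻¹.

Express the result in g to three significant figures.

3.44 g

P(CO2) = 772 − 34.2 = 737.8 torr
n(CO2) = PV/RT = (737.8 × 0.8840) / (62.36 × 304.45) = 0.03435 mol
n(CaCO3) = (1/1) × 0.03435 = 0.03435 mol
m(CaCO3) = 0.03435 × 100.09 = 3.438 g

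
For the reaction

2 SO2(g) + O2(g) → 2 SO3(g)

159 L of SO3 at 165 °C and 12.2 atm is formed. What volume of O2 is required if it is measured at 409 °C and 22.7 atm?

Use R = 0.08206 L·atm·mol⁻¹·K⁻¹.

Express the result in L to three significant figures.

66.5 L

n(SO3) = PV/RT = (12.2 × 159) / (0.08206 × 438.15) = 53.95 mol
n(O2) = (1/2) × 53.95 = 26.98 mol
V = nRT/P = 26.98 × 0.08206 × 682.15 / 22.7 = 66.53 L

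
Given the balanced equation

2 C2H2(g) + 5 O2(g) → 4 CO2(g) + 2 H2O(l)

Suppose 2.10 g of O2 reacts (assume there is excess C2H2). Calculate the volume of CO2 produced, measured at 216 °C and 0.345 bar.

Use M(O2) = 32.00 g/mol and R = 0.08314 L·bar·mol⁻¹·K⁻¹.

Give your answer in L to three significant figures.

6.19 L

n(O2) = 2.100 / 32.00 = 0.06563 mol
n(CO2) = (4/5) × 0.06563 = 0.05250 mol
V = nRT/P = 0.05250 × 0.08314 × 489.15 / 0.345 = 6.189 L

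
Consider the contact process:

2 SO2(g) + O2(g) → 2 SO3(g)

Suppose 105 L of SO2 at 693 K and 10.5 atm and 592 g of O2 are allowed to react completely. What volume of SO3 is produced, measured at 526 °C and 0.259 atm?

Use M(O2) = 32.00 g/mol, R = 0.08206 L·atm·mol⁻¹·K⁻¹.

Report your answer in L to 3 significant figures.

n(SO2) = PV/RT = (10.5 × 105) / (0.08206 × 693) = 19.39 mol
n(O2) = 592 / 32.00 = 18.50 mol
For 19.39 mol SO2, stoichiometry requires (1/2) × 19.39 = 9.695 mol O2; 18.50 mol is available, so SO2 is limiting.
n(SO3) = (2/2) × 19.39 = 19.39 mol
V(SO3) = nRT/P = 19.39 × 0.08206 × 799.15 / 0.259 = 4910 L

4910 L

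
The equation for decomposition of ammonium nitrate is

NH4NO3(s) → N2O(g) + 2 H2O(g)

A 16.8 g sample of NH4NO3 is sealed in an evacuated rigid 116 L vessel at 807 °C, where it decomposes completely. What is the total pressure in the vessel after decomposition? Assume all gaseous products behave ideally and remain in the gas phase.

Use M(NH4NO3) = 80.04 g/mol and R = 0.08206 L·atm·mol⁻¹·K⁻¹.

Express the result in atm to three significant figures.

0.481 atm

n(NH4NO3) = 16.8 / 80.04 = 0.2099 mol
n(gas produced) = (3/1) × 0.2099 = 0.6297 mol
P = nRT/V = 0.6297 × 0.08206 × 1080.15 / 116 = 0.4812 atm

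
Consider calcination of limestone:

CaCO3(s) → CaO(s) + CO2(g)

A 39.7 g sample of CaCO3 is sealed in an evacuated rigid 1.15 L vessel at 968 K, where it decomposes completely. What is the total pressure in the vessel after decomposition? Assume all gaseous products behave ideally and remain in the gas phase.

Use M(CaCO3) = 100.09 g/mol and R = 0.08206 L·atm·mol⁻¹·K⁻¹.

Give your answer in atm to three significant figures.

n(CaCO3) = 39.7 / 100.09 = 0.3966 mol
n(gas produced) = (1/1) × 0.3966 = 0.3966 mol
P = nRT/V = 0.3966 × 0.08206 × 968 / 1.15 = 27.39 atm

27.4 atm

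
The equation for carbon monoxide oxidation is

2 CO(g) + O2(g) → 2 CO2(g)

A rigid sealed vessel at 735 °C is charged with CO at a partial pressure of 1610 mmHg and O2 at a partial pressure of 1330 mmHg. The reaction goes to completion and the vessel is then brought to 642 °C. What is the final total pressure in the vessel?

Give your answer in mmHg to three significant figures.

With V and T fixed, P_i ∝ n_i, so the mole ratios apply directly to partial pressures at 735 °C.
P(O2) required for 1610 mmHg of CO = (1/2) × 1610 = 805.0 mmHg; available 1330 mmHg, so CO is limiting.
P(O2) remaining = 1330 − (1/2) × 1610 = 525.0 mmHg
P(gaseous products) = (2)/2 × 1610 = 1610 mmHg
P_total at 735 °C = 525.0 + 1610 = 2135 mmHg
Scaling to 642 °C: P = 2135 × 915.15/1008.15 = 1938 mmHg

1940 mmHg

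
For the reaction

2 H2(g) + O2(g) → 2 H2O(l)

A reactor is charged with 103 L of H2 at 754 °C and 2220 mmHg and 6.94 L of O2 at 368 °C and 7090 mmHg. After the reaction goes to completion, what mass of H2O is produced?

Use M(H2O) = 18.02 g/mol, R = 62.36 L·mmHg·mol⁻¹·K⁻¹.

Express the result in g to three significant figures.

n(H2) = PV/RT = (2220 × 103) / (62.36 × 1027.15) = 3.570 mol
n(O2) = PV/RT = (7090 × 6.94) / (62.36 × 641.15) = 1.231 mol
For 3.570 mol H2, stoichiometry requires (1/2) × 3.570 = 1.785 mol O2; 1.231 mol is available, so O2 is limiting.
n(H2O) = (2/1) × 1.231 = 2.462 mol
m(H2O) = 2.462 × 18.02 = 44.37 g

44.4 g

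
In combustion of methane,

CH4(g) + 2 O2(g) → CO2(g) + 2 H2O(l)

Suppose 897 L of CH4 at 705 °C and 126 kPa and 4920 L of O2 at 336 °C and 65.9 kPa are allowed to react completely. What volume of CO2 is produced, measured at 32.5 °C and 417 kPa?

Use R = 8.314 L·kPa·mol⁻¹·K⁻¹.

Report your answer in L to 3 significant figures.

84.7 L

n(CH4) = PV/RT = (126 × 897) / (8.314 × 978.15) = 13.90 mol
n(O2) = PV/RT = (65.9 × 4920) / (8.314 × 609.15) = 64.02 mol
For 13.90 mol CH4, stoichiometry requires (2/1) × 13.90 = 27.80 mol O2; 64.02 mol is available, so CH4 is limiting.
n(CO2) = (1/1) × 13.90 = 13.90 mol
V(CO2) = nRT/P = 13.90 × 8.314 × 305.65 / 417 = 84.71 L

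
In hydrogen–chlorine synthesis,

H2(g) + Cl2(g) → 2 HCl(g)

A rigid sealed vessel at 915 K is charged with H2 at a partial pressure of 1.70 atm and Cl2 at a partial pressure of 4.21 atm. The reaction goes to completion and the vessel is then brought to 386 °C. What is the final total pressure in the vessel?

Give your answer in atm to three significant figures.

4.26 atm

Because the vessel is rigid and T is held at 915 K, work the stoichiometry in partial pressures (P_i = n_iRT/V).
P(Cl2) required for 1.70 atm of H2 = (1/1) × 1.70 = 1.700 atm; available 4.21 atm, so H2 is limiting.
P(Cl2) remaining = 4.21 − (1/1) × 1.70 = 2.510 atm
P(gaseous products) = (2)/1 × 1.70 = 3.400 atm
P_total at 915 K = 2.510 + 3.400 = 5.910 atm
Scaling to 386 °C: P = 5.910 × 659.15/915 = 4.257 atm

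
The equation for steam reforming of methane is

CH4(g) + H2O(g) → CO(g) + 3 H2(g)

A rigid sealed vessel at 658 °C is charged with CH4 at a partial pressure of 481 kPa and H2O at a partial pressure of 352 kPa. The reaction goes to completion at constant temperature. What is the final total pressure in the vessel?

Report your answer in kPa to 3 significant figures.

At constant V, partial pressures at 658 °C are proportional to moles, so apply stoichiometry directly to pressures.
P(H2O) required for 481 kPa of CH4 = (1/1) × 481 = 481.0 kPa; available 352 kPa, so H2O is limiting.
P(CH4) remaining = 481 − (1/1) × 352 = 129.0 kPa
P(gaseous products) = (1+3)/1 × 352 = 1408 kPa
P_total at 658 °C = 129.0 + 1408 = 1537 kPa

1540 kPa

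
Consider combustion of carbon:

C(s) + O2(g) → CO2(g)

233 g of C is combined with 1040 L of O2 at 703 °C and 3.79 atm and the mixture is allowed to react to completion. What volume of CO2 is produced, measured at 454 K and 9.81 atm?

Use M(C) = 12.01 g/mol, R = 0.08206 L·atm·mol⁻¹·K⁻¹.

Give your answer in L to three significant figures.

n(C) = 233 / 12.01 = 19.40 mol
n(O2) = PV/RT = (3.79 × 1040) / (0.08206 × 976.15) = 49.21 mol
For 19.40 mol C, stoichiometry requires (1/1) × 19.40 = 19.40 mol O2; 49.21 mol is available, so C is limiting.
n(CO2) = (1/1) × 19.40 = 19.40 mol
V(CO2) = nRT/P = 19.40 × 0.08206 × 454 / 9.81 = 73.67 L

73.7 L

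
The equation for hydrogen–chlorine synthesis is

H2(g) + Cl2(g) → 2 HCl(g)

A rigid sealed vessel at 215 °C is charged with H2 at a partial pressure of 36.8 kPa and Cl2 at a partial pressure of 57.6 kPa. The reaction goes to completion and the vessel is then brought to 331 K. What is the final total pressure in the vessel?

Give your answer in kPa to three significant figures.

Because the vessel is rigid and T is held at 215 °C, work the stoichiometry in partial pressures (P_i = n_iRT/V).
P(Cl2) required for 36.8 kPa of H2 = (1/1) × 36.8 = 36.80 kPa; available 57.6 kPa, so H2 is limiting.
P(Cl2) remaining = 57.6 − (1/1) × 36.8 = 20.80 kPa
P(gaseous products) = (2)/1 × 36.8 = 73.60 kPa
P_total at 215 °C = 20.80 + 73.60 = 94.40 kPa
Scaling to 331 K: P = 94.40 × 331/488.15 = 64.01 kPa

64.0 kPa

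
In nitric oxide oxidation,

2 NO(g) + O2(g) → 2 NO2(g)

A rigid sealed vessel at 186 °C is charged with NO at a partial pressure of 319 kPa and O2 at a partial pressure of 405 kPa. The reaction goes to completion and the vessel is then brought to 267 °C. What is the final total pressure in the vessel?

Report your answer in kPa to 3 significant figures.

664 kPa

With V and T fixed, P_i ∝ n_i, so the mole ratios apply directly to partial pressures at 186 °C.
P(O2) required for 319 kPa of NO = (1/2) × 319 = 159.5 kPa; available 405 kPa, so NO is limiting.
P(O2) remaining = 405 − (1/2) × 319 = 245.5 kPa
P(gaseous products) = (2)/2 × 319 = 319.0 kPa
P_total at 186 °C = 245.5 + 319.0 = 564.5 kPa
Scaling to 267 °C: P = 564.5 × 540.15/459.15 = 664.1 kPa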